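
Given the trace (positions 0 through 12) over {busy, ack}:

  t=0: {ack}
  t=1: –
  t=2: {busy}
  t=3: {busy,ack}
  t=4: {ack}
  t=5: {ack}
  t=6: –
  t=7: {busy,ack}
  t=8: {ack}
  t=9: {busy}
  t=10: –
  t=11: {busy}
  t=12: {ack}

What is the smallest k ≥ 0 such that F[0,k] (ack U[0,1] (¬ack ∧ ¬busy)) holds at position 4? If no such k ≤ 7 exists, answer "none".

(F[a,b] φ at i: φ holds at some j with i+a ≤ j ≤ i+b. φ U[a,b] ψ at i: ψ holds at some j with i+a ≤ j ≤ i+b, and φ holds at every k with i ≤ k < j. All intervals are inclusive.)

Scan j = 4,5,… for (ack U[0,1] (¬ack ∧ ¬busy)):
  j=4: fails
  j=5: holds
First hit at j=5, so smallest k = 5-4 = 1.

1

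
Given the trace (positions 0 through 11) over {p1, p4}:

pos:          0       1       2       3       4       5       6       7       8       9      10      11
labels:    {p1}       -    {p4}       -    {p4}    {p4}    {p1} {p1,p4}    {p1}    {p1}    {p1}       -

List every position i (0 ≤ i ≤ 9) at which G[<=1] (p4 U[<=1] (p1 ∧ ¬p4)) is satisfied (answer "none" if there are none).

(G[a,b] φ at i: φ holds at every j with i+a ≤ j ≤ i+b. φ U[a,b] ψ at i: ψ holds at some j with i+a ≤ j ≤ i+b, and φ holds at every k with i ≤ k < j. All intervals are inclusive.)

Evaluate at each i in [0,9]:
  i=0: ✗ (fails at j=1)
  i=1: ✗ (fails at j=1)
  i=2: ✗ (fails at j=2)
  i=3: ✗ (fails at j=3)
  i=4: ✗ (fails at j=4)
  i=5: ✓ (all of [5,6])
  i=6: ✓ (all of [6,7])
  i=7: ✓ (all of [7,8])
  i=8: ✓ (all of [8,9])
  i=9: ✓ (all of [9,10])

5, 6, 7, 8, 9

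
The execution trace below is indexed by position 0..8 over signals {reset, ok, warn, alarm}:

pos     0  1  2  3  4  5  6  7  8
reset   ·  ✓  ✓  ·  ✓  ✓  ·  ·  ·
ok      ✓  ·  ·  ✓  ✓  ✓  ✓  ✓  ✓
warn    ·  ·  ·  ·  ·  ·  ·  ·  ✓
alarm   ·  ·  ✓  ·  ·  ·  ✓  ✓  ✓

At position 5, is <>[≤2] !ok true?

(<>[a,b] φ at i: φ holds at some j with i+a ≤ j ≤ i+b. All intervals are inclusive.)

Does not hold

Check !ok at each j in [5,7]:
  j=5: false
  j=6: false
  j=7: false
No position in the window satisfies it → formula fails.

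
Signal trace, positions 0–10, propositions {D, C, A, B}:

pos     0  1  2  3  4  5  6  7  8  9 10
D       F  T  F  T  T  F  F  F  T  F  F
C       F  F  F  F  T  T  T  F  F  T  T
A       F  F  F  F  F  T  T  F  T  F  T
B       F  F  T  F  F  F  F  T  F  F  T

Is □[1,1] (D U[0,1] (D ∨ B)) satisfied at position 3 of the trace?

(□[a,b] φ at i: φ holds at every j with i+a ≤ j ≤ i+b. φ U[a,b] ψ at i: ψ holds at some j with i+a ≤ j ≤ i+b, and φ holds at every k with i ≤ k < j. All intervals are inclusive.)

Check (D U[0,1] (D ∨ B)) at every j in [4,4]:
  j=4: holds
All positions satisfy it → formula holds.

Holds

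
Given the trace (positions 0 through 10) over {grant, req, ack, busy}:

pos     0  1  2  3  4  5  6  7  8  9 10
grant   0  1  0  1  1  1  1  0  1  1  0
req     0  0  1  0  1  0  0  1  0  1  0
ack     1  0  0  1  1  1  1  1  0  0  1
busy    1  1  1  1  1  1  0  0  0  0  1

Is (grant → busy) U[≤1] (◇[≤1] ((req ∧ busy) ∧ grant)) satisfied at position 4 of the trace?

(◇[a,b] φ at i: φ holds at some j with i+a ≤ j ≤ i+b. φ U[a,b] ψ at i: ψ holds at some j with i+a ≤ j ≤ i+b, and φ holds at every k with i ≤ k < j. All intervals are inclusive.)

Need some j in [4,5] with ◇[≤1] ((req ∧ busy) ∧ grant), and (grant → busy) at every k in [4,j-1].
  j=4: ◇[≤1] ((req ∧ busy) ∧ grant) holds; no prefix to check → satisfied.

True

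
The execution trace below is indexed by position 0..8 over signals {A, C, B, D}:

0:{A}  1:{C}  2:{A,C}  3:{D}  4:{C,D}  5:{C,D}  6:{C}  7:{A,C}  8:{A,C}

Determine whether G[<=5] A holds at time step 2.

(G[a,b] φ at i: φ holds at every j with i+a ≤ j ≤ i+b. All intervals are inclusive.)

Check A at every j in [2,7]:
  j=2: true
  j=3: false
  j=4: false
  j=5: false
  j=6: false
  j=7: true
Fails at j=3 → formula fails.

No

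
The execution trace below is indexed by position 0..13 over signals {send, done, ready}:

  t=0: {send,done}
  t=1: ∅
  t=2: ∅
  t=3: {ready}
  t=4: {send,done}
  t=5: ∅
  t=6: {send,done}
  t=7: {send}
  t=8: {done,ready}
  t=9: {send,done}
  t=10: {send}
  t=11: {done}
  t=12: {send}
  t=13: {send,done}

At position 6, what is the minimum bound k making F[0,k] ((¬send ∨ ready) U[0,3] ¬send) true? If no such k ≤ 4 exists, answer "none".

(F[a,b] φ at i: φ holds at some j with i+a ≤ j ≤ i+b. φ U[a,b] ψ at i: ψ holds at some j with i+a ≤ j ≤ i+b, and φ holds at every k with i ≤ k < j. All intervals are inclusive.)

2

Scan j = 6,7,… for ((¬send ∨ ready) U[0,3] ¬send):
  j=6: fails
  j=7: fails
  j=8: holds
First hit at j=8, so smallest k = 8-6 = 2.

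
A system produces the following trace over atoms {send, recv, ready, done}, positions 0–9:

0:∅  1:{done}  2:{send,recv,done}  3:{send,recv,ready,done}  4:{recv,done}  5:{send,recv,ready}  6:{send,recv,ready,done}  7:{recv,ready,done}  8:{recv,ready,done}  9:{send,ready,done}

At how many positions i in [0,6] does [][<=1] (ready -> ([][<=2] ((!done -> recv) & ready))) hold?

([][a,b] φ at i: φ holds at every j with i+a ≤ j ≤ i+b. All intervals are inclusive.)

5

Evaluate at each i in [0,6]:
  i=0: ✓ (all of [0,1])
  i=1: ✓ (all of [1,2])
  i=2: ✗ (fails at j=3)
  i=3: ✗ (fails at j=3)
  i=4: ✓ (all of [4,5])
  i=5: ✓ (all of [5,6])
  i=6: ✓ (all of [6,7])
Positions where it holds: {0, 1, 4, 5, 6} → 5.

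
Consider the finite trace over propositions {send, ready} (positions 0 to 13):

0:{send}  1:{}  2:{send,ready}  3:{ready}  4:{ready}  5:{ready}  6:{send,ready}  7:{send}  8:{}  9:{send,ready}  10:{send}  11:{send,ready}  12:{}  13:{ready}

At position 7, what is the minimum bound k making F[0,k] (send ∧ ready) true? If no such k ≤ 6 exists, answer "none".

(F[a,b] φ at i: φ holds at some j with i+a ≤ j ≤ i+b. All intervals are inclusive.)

2

Scan j = 7,8,… for (send ∧ ready):
  j=7: fails
  j=8: fails
  j=9: holds
First hit at j=9, so smallest k = 9-7 = 2.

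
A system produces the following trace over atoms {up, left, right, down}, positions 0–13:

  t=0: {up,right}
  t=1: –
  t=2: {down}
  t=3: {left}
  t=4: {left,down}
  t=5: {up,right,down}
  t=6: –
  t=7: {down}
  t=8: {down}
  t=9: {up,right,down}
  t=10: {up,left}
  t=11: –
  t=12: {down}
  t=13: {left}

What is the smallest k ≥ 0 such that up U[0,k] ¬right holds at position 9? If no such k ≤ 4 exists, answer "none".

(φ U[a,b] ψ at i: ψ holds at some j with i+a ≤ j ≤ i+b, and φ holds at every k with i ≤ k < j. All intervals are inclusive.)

Need earliest j ≥ 9 with ¬right, and up at every k in [9,j-1].
  j=9: rhs fails.
  j=10: rhs holds; lhs holds on [9,9]. k = 1.

1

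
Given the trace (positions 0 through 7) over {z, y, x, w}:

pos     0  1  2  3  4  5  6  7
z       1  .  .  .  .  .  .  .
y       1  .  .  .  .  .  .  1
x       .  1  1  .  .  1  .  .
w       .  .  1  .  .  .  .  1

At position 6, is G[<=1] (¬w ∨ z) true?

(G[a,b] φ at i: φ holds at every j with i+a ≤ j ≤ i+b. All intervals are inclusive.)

Check (¬w ∨ z) at every j in [6,7]:
  j=6: true
  j=7: false
Fails at j=7 → formula fails.

False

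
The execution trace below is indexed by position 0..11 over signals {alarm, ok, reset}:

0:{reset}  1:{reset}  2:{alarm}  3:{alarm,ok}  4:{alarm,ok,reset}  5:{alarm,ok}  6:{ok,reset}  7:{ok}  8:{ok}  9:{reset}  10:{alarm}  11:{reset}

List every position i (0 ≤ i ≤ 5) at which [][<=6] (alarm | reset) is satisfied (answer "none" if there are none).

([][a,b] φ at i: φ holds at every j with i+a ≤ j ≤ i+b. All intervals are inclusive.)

Evaluate at each i in [0,5]:
  i=0: ✓ (all of [0,6])
  i=1: ✗ (fails at j=7)
  i=2: ✗ (fails at j=7)
  i=3: ✗ (fails at j=7)
  i=4: ✗ (fails at j=7)
  i=5: ✗ (fails at j=7)

0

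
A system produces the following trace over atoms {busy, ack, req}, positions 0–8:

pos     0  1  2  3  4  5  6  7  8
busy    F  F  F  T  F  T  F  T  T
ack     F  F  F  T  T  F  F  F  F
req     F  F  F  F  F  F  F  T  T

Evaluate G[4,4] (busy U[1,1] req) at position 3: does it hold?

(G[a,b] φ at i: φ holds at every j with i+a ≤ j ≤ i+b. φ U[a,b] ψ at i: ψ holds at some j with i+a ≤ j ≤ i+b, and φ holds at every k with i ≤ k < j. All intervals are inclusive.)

Check (busy U[1,1] req) at every j in [7,7]:
  j=7: holds
All positions satisfy it → formula holds.

True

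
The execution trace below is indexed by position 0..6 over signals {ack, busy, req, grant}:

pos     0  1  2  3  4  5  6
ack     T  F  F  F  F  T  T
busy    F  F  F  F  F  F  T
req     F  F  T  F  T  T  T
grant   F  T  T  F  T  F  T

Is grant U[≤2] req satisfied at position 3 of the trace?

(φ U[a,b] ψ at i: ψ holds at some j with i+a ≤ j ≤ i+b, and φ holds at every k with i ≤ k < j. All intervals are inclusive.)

Need some j in [3,5] with req, and grant at every k in [3,j-1].
  j=3: req false.
  j=4: req holds, but grant fails at k=3 → not this j.
  j=5: req holds, but grant fails at k=3 → not this j.
No j in the window works → until fails.

Does not hold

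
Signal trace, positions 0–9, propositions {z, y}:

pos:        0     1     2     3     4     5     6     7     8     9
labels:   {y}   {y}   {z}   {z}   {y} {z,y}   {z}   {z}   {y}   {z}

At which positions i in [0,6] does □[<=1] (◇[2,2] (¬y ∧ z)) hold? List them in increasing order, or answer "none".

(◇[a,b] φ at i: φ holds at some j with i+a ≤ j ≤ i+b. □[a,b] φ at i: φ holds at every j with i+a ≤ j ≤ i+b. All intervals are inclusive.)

Evaluate at each i in [0,6]:
  i=0: ✓ (all of [0,1])
  i=1: ✗ (fails at j=2)
  i=2: ✗ (fails at j=2)
  i=3: ✗ (fails at j=3)
  i=4: ✓ (all of [4,5])
  i=5: ✗ (fails at j=6)
  i=6: ✗ (fails at j=6)

0, 4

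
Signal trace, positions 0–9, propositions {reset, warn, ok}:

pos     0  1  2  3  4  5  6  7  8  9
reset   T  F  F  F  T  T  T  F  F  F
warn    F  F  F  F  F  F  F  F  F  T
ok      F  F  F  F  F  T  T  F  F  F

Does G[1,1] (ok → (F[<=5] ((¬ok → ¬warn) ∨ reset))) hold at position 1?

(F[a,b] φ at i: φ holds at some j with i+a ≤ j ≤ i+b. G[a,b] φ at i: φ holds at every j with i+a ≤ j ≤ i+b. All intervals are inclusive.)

Yes

Check (ok → (F[<=5] ((¬ok → ¬warn) ∨ reset))) at every j in [2,2]:
  j=2: antecedent false → ✓
All positions satisfy it → formula holds.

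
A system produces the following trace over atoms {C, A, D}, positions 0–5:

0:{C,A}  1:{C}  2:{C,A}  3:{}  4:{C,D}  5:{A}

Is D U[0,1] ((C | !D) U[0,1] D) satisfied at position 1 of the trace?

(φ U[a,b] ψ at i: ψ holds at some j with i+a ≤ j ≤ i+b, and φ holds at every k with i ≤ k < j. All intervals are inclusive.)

Need some j in [1,2] with ((C | !D) U[0,1] D), and D at every k in [1,j-1].
  j=1: ((C | !D) U[0,1] D) — fails.
  j=2: ((C | !D) U[0,1] D) — fails.
No j in the window works → until fails.

No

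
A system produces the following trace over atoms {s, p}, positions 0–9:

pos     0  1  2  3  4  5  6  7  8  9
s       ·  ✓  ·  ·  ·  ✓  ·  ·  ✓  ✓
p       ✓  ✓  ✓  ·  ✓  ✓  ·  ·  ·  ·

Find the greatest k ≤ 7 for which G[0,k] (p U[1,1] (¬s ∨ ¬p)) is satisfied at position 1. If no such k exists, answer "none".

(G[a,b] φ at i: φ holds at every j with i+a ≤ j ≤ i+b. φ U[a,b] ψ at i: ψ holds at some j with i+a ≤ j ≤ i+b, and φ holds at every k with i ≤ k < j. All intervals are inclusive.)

(p U[1,1] (¬s ∨ ¬p)) must hold from j=1 onward; find where it first fails.
  j=1: holds
  j=2: holds
  j=3: fails
Holds on [1,2], so largest k = 1.

1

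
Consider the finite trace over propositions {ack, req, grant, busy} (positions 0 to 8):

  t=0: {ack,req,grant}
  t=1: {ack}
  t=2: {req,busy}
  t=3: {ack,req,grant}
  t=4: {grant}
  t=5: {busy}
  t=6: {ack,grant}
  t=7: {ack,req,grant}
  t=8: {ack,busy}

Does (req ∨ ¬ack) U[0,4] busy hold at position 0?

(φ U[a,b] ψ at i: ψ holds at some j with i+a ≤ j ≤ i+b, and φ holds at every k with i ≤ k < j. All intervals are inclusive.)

Need some j in [0,4] with busy, and (req ∨ ¬ack) at every k in [0,j-1].
  j=0: busy false.
  j=1: busy false.
  j=2: busy holds, but (req ∨ ¬ack) fails at k=1 → not this j.
  j=3: busy false.
  j=4: busy false.
No j in the window works → until fails.

False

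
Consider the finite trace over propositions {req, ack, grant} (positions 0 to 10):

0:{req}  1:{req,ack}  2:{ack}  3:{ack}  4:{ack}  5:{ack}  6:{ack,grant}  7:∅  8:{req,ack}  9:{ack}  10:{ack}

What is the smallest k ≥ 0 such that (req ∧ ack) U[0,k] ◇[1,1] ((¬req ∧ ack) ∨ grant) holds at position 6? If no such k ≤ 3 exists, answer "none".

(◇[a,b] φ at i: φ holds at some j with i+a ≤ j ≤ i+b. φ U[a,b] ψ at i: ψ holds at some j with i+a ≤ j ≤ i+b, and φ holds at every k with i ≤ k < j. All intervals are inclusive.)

Need earliest j ≥ 6 with ◇[1,1] ((¬req ∧ ack) ∨ grant), and (req ∧ ack) at every k in [6,j-1].
  j=6: rhs fails.
  j=7: rhs fails.
  j=8: rhs holds but lhs fails at k=6.
  j=9: rhs holds but lhs fails at k=6.
No witness within the range → none.

none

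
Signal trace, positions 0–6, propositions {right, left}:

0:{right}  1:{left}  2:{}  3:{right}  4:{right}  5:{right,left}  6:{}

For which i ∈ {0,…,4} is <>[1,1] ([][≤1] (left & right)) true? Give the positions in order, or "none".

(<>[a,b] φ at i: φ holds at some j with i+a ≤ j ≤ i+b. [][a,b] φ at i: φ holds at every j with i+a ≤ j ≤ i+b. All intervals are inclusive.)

Evaluate at each i in [0,4]:
  i=0: ✗ (none in [1,1])
  i=1: ✗ (none in [2,2])
  i=2: ✗ (none in [3,3])
  i=3: ✗ (none in [4,4])
  i=4: ✗ (none in [5,5])

none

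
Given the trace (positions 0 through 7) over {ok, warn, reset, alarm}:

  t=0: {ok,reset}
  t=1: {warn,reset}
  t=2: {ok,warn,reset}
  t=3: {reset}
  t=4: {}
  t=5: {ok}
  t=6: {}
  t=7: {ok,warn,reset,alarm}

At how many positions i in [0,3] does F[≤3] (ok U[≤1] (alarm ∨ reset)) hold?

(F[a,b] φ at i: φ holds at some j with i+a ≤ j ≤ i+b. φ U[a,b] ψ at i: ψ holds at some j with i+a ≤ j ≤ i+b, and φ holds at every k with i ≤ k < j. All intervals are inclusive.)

Evaluate at each i in [0,3]:
  i=0: ✓ (witness j=0)
  i=1: ✓ (witness j=1)
  i=2: ✓ (witness j=2)
  i=3: ✓ (witness j=3)
Positions where it holds: {0, 1, 2, 3} → 4.

4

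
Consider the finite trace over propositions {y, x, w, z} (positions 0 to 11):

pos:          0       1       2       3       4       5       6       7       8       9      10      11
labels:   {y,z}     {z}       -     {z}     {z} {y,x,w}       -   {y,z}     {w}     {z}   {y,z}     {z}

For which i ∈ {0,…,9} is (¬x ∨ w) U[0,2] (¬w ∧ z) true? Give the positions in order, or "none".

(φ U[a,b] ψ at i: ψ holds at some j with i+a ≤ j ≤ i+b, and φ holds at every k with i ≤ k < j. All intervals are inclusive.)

0, 1, 2, 3, 4, 5, 6, 7, 8, 9

Evaluate at each i in [0,9]:
  i=0: ✓ (rhs at j=0)
  i=1: ✓ (rhs at j=1)
  i=2: ✓ (rhs at j=3; lhs holds on [2,2])
  i=3: ✓ (rhs at j=3)
  i=4: ✓ (rhs at j=4)
  i=5: ✓ (rhs at j=7; lhs holds on [5,6])
  i=6: ✓ (rhs at j=7; lhs holds on [6,6])
  i=7: ✓ (rhs at j=7)
  i=8: ✓ (rhs at j=9; lhs holds on [8,8])
  i=9: ✓ (rhs at j=9)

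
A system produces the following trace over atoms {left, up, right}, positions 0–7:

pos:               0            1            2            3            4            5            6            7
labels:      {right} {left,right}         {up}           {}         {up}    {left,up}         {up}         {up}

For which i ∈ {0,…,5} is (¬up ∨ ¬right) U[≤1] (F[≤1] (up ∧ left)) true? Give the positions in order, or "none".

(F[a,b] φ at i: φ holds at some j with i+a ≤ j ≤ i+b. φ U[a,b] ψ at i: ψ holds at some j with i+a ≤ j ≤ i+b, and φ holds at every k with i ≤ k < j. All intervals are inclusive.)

Evaluate at each i in [0,5]:
  i=0: ✗ (no rhs in [0,1])
  i=1: ✗ (no rhs in [1,2])
  i=2: ✗ (no rhs in [2,3])
  i=3: ✓ (rhs at j=4; lhs holds on [3,3])
  i=4: ✓ (rhs at j=4)
  i=5: ✓ (rhs at j=5)

3, 4, 5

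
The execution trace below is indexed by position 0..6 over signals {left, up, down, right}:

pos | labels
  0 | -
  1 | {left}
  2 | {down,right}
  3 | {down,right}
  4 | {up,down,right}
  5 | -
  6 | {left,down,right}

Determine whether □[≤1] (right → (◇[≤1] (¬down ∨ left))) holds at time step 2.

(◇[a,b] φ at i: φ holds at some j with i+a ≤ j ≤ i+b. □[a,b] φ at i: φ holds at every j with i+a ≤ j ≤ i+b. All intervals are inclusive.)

False

Check (right → (◇[≤1] (¬down ∨ left))) at every j in [2,3]:
  j=2: antecedent true; consequent fails (none in [2,3]) → ✗
  j=3: antecedent true; consequent fails (none in [3,4]) → ✗
Fails at j=2 → formula fails.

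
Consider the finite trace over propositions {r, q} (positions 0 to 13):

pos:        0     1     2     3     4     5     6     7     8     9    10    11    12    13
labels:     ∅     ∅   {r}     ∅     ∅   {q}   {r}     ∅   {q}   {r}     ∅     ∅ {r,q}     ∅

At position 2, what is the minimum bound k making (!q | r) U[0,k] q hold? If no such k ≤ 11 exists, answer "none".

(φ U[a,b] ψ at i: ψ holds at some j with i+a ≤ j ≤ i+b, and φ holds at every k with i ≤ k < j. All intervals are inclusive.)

3

Need earliest j ≥ 2 with q, and (!q | r) at every k in [2,j-1].
  j=2: rhs fails.
  j=3: rhs fails.
  j=4: rhs fails.
  j=5: rhs holds; lhs holds on [2,4]. k = 3.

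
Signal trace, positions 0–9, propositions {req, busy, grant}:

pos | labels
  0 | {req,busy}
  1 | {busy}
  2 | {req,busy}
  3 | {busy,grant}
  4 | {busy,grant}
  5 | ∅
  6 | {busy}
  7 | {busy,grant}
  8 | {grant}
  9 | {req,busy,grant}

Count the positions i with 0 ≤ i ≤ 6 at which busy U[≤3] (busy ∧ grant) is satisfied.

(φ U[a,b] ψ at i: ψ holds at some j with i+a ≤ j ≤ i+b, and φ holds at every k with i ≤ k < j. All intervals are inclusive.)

Evaluate at each i in [0,6]:
  i=0: ✓ (rhs at j=3; lhs holds on [0,2])
  i=1: ✓ (rhs at j=3; lhs holds on [1,2])
  i=2: ✓ (rhs at j=3; lhs holds on [2,2])
  i=3: ✓ (rhs at j=3)
  i=4: ✓ (rhs at j=4)
  i=5: ✗ (lhs fails at k=5 before rhs at j=7)
  i=6: ✓ (rhs at j=7; lhs holds on [6,6])
Positions where it holds: {0, 1, 2, 3, 4, 6} → 6.

6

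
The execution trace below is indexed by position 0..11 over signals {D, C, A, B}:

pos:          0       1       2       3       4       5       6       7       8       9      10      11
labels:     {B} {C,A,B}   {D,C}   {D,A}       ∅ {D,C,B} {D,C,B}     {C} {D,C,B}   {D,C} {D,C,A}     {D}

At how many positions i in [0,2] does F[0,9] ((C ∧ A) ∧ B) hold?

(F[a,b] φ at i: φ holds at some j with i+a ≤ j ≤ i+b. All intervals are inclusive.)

2

Evaluate at each i in [0,2]:
  i=0: ✓ (witness j=1)
  i=1: ✓ (witness j=1)
  i=2: ✗ (none in [2,11])
Positions where it holds: {0, 1} → 2.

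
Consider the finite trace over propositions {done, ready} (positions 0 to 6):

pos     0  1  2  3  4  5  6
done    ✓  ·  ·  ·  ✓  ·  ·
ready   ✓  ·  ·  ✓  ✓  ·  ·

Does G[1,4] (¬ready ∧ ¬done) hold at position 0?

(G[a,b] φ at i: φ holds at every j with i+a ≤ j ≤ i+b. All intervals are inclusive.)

Does not hold

Check (¬ready ∧ ¬done) at every j in [1,4]:
  j=1: true
  j=2: true
  j=3: false
  j=4: false
Fails at j=3 → formula fails.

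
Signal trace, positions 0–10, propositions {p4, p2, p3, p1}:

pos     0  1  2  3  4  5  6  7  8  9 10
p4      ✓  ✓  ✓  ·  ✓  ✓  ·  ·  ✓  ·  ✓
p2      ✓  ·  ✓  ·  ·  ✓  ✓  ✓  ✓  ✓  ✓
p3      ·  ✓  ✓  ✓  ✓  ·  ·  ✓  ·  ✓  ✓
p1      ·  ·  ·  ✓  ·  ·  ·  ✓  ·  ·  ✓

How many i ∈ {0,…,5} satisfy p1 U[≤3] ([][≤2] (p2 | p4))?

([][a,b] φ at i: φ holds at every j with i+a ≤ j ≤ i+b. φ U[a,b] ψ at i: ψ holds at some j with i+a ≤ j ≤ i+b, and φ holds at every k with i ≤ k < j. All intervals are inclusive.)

4

Evaluate at each i in [0,5]:
  i=0: ✓ (rhs at j=0)
  i=1: ✗ (lhs fails at k=1 before rhs at j=4)
  i=2: ✗ (lhs fails at k=2 before rhs at j=4)
  i=3: ✓ (rhs at j=4; lhs holds on [3,3])
  i=4: ✓ (rhs at j=4)
  i=5: ✓ (rhs at j=5)
Positions where it holds: {0, 3, 4, 5} → 4.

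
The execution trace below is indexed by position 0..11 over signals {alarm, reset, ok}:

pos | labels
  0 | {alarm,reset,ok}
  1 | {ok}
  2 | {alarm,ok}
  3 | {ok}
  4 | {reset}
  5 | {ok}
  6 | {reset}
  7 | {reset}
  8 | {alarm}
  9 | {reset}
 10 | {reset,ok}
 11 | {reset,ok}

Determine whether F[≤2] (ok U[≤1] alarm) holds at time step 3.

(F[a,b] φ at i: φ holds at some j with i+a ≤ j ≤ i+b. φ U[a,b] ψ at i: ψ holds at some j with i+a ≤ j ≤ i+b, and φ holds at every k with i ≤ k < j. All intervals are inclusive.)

Check (ok U[≤1] alarm) at each j in [3,5]:
  j=3: fails
  j=4: fails
  j=5: fails
No position in the window satisfies it → formula fails.

No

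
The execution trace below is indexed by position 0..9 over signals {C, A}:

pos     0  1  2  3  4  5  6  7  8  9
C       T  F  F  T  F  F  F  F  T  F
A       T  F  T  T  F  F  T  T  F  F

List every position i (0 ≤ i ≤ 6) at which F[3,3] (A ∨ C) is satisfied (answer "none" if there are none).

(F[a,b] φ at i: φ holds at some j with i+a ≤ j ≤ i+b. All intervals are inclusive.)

Evaluate at each i in [0,6]:
  i=0: ✓ (witness j=3)
  i=1: ✗ (none in [4,4])
  i=2: ✗ (none in [5,5])
  i=3: ✓ (witness j=6)
  i=4: ✓ (witness j=7)
  i=5: ✓ (witness j=8)
  i=6: ✗ (none in [9,9])

0, 3, 4, 5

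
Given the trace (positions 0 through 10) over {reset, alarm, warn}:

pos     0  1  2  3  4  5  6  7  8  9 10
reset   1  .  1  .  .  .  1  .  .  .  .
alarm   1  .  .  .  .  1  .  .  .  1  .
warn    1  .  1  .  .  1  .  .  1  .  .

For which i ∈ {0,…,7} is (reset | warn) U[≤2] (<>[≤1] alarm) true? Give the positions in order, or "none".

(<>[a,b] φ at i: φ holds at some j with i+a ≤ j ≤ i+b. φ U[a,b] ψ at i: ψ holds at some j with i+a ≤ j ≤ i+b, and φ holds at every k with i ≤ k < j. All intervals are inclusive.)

Evaluate at each i in [0,7]:
  i=0: ✓ (rhs at j=0)
  i=1: ✗ (no rhs in [1,3])
  i=2: ✗ (lhs fails at k=3 before rhs at j=4)
  i=3: ✗ (lhs fails at k=3 before rhs at j=4)
  i=4: ✓ (rhs at j=4)
  i=5: ✓ (rhs at j=5)
  i=6: ✗ (lhs fails at k=7 before rhs at j=8)
  i=7: ✗ (lhs fails at k=7 before rhs at j=8)

0, 4, 5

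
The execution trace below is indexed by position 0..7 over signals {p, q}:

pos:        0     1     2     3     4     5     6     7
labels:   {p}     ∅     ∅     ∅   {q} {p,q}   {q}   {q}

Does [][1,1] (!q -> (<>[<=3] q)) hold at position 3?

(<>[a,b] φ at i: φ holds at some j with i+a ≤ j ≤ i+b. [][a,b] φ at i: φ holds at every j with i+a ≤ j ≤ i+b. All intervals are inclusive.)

Holds

Check (!q -> (<>[<=3] q)) at every j in [4,4]:
  j=4: antecedent false → ✓
All positions satisfy it → formula holds.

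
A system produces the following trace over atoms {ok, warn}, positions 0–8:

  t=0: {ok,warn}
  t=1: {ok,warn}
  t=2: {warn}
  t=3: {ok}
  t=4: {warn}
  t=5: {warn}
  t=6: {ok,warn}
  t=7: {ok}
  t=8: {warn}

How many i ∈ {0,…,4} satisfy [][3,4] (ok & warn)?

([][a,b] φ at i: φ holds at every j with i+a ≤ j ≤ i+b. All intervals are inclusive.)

Evaluate at each i in [0,4]:
  i=0: ✗ (fails at j=3)
  i=1: ✗ (fails at j=4)
  i=2: ✗ (fails at j=5)
  i=3: ✗ (fails at j=7)
  i=4: ✗ (fails at j=7)
Positions where it holds: {} → 0.

0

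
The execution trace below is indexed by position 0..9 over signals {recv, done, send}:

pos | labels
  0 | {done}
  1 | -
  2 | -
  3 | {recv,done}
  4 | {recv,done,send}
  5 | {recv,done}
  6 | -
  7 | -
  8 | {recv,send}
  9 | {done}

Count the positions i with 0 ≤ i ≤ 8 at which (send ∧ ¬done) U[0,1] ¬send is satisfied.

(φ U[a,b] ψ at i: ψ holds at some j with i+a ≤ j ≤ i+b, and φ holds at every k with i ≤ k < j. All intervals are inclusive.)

Evaluate at each i in [0,8]:
  i=0: ✓ (rhs at j=0)
  i=1: ✓ (rhs at j=1)
  i=2: ✓ (rhs at j=2)
  i=3: ✓ (rhs at j=3)
  i=4: ✗ (lhs fails at k=4 before rhs at j=5)
  i=5: ✓ (rhs at j=5)
  i=6: ✓ (rhs at j=6)
  i=7: ✓ (rhs at j=7)
  i=8: ✓ (rhs at j=9; lhs holds on [8,8])
Positions where it holds: {0, 1, 2, 3, 5, 6, 7, 8} → 8.

8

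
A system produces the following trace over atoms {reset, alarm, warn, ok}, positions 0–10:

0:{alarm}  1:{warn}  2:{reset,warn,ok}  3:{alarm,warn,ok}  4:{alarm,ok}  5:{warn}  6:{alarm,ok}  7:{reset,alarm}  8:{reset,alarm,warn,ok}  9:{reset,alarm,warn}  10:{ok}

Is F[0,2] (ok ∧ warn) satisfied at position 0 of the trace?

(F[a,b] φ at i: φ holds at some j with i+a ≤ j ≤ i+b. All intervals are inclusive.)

Check (ok ∧ warn) at each j in [0,2]:
  j=0: false
  j=1: false
  j=2: true
Found at j=2 → formula holds.

Holds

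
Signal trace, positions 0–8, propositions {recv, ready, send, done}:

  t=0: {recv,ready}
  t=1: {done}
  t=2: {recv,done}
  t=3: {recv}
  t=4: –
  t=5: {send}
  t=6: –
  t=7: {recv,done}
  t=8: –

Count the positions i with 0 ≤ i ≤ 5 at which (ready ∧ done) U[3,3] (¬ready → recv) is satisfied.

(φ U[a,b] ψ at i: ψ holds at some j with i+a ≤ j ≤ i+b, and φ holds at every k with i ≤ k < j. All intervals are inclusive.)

0

Evaluate at each i in [0,5]:
  i=0: ✗ (lhs fails at k=0 before rhs at j=3)
  i=1: ✗ (no rhs in [4,4])
  i=2: ✗ (no rhs in [5,5])
  i=3: ✗ (no rhs in [6,6])
  i=4: ✗ (lhs fails at k=4 before rhs at j=7)
  i=5: ✗ (no rhs in [8,8])
Positions where it holds: {} → 0.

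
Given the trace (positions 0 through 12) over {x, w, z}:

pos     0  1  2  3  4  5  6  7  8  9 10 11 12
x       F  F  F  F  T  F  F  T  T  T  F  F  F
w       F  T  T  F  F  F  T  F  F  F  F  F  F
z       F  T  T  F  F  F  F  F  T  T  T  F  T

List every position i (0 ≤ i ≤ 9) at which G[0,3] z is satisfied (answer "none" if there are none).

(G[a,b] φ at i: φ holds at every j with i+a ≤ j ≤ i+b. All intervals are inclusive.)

Evaluate at each i in [0,9]:
  i=0: ✗ (fails at j=0)
  i=1: ✗ (fails at j=3)
  i=2: ✗ (fails at j=3)
  i=3: ✗ (fails at j=3)
  i=4: ✗ (fails at j=4)
  i=5: ✗ (fails at j=5)
  i=6: ✗ (fails at j=6)
  i=7: ✗ (fails at j=7)
  i=8: ✗ (fails at j=11)
  i=9: ✗ (fails at j=11)

none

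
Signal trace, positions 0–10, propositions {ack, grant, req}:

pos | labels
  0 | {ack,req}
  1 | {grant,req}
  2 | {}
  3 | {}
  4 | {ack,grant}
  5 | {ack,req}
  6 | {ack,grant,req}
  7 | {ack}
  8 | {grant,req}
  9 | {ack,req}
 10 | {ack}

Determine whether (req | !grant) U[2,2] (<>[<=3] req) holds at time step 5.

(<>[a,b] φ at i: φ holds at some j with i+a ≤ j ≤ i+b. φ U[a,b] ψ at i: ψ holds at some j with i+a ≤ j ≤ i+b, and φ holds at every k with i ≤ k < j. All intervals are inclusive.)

Need some j in [7,7] with <>[<=3] req, and (req | !grant) at every k in [5,j-1].
  j=7: <>[<=3] req holds; (req | !grant) holds at every k in [5,6] → satisfied.

True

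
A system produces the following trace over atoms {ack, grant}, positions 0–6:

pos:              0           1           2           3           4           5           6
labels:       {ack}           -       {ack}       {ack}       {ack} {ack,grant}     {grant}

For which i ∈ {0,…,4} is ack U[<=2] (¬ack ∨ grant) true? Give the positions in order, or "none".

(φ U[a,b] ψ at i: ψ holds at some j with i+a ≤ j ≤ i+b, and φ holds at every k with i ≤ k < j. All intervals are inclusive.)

Evaluate at each i in [0,4]:
  i=0: ✓ (rhs at j=1; lhs holds on [0,0])
  i=1: ✓ (rhs at j=1)
  i=2: ✗ (no rhs in [2,4])
  i=3: ✓ (rhs at j=5; lhs holds on [3,4])
  i=4: ✓ (rhs at j=5; lhs holds on [4,4])

0, 1, 3, 4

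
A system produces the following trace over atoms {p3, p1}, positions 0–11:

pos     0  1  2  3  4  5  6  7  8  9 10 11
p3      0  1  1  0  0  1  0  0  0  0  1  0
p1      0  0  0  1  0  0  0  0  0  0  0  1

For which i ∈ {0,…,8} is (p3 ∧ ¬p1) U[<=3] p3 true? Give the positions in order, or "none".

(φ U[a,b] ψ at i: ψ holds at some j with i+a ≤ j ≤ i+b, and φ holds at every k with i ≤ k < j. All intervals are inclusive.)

1, 2, 5

Evaluate at each i in [0,8]:
  i=0: ✗ (lhs fails at k=0 before rhs at j=1)
  i=1: ✓ (rhs at j=1)
  i=2: ✓ (rhs at j=2)
  i=3: ✗ (lhs fails at k=3 before rhs at j=5)
  i=4: ✗ (lhs fails at k=4 before rhs at j=5)
  i=5: ✓ (rhs at j=5)
  i=6: ✗ (no rhs in [6,9])
  i=7: ✗ (lhs fails at k=7 before rhs at j=10)
  i=8: ✗ (lhs fails at k=8 before rhs at j=10)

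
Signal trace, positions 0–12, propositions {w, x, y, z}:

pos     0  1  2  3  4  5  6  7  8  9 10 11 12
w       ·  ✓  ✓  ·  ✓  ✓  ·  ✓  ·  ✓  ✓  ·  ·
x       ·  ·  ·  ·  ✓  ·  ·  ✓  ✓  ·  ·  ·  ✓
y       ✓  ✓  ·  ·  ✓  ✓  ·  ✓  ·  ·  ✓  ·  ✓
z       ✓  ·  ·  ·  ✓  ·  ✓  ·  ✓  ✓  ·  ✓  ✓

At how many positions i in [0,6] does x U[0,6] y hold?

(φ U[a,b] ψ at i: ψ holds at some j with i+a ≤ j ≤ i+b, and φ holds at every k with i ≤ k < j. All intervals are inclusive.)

4

Evaluate at each i in [0,6]:
  i=0: ✓ (rhs at j=0)
  i=1: ✓ (rhs at j=1)
  i=2: ✗ (lhs fails at k=2 before rhs at j=4)
  i=3: ✗ (lhs fails at k=3 before rhs at j=4)
  i=4: ✓ (rhs at j=4)
  i=5: ✓ (rhs at j=5)
  i=6: ✗ (lhs fails at k=6 before rhs at j=7)
Positions where it holds: {0, 1, 4, 5} → 4.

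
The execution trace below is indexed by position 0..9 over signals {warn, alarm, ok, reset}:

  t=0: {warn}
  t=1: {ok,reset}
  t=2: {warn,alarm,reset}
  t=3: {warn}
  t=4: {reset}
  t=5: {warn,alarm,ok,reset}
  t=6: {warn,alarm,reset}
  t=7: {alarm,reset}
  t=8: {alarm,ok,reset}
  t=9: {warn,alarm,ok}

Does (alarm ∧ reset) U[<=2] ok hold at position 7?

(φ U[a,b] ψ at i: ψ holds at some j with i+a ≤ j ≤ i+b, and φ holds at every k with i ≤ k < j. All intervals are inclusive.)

Need some j in [7,9] with ok, and (alarm ∧ reset) at every k in [7,j-1].
  j=7: ok false.
  j=8: ok holds; (alarm ∧ reset) holds at every k in [7,7] → satisfied.

True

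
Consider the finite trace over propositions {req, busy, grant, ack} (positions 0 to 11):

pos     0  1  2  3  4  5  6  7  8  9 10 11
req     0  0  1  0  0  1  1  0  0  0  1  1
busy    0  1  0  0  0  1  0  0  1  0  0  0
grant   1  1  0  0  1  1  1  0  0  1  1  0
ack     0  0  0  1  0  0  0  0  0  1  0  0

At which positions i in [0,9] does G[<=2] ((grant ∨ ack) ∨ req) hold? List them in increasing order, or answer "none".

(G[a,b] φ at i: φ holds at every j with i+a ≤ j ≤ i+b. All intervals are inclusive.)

Evaluate at each i in [0,9]:
  i=0: ✓ (all of [0,2])
  i=1: ✓ (all of [1,3])
  i=2: ✓ (all of [2,4])
  i=3: ✓ (all of [3,5])
  i=4: ✓ (all of [4,6])
  i=5: ✗ (fails at j=7)
  i=6: ✗ (fails at j=7)
  i=7: ✗ (fails at j=7)
  i=8: ✗ (fails at j=8)
  i=9: ✓ (all of [9,11])

0, 1, 2, 3, 4, 9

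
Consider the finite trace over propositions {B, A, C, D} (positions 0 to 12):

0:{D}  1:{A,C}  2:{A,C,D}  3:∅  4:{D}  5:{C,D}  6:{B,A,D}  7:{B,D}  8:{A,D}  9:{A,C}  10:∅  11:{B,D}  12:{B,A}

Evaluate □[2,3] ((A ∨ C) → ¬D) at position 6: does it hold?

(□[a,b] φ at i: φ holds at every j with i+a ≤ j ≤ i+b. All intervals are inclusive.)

Does not hold

Check ((A ∨ C) → ¬D) at every j in [8,9]:
  j=8: antecedent true; consequent false → ✗
  j=9: antecedent true; consequent true → ✓
Fails at j=8 → formula fails.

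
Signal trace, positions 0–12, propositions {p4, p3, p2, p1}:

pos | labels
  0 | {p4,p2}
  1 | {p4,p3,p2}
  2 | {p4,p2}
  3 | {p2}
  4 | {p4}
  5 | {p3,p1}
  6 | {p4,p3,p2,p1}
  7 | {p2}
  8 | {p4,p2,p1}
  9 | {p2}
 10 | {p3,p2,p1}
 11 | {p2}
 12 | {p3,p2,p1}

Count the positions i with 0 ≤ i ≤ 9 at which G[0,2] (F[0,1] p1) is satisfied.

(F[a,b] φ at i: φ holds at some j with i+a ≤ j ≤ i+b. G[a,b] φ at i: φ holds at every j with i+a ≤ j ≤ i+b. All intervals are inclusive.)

Evaluate at each i in [0,9]:
  i=0: ✗ (fails at j=0)
  i=1: ✗ (fails at j=1)
  i=2: ✗ (fails at j=2)
  i=3: ✗ (fails at j=3)
  i=4: ✓ (all of [4,6])
  i=5: ✓ (all of [5,7])
  i=6: ✓ (all of [6,8])
  i=7: ✓ (all of [7,9])
  i=8: ✓ (all of [8,10])
  i=9: ✓ (all of [9,11])
Positions where it holds: {4, 5, 6, 7, 8, 9} → 6.

6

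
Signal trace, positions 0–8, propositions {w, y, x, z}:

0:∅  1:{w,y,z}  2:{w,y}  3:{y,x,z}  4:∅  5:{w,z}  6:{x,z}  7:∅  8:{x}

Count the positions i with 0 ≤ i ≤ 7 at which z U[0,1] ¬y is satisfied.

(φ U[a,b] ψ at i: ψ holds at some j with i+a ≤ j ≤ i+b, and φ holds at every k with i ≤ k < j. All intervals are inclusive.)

6

Evaluate at each i in [0,7]:
  i=0: ✓ (rhs at j=0)
  i=1: ✗ (no rhs in [1,2])
  i=2: ✗ (no rhs in [2,3])
  i=3: ✓ (rhs at j=4; lhs holds on [3,3])
  i=4: ✓ (rhs at j=4)
  i=5: ✓ (rhs at j=5)
  i=6: ✓ (rhs at j=6)
  i=7: ✓ (rhs at j=7)
Positions where it holds: {0, 3, 4, 5, 6, 7} → 6.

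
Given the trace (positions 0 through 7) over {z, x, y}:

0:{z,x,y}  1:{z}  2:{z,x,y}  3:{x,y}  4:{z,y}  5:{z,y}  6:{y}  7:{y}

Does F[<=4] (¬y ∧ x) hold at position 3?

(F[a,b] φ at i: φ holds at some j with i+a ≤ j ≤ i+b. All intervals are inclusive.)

Check (¬y ∧ x) at each j in [3,7]:
  j=3: false
  j=4: false
  j=5: false
  j=6: false
  j=7: false
No position in the window satisfies it → formula fails.

Does not hold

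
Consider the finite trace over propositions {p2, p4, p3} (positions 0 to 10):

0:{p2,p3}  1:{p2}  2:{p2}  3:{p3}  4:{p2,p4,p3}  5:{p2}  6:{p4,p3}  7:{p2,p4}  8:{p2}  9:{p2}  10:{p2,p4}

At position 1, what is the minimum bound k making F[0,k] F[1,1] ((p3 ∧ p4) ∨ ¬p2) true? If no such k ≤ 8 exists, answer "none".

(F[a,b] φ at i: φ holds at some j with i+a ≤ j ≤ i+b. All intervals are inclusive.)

Scan j = 1,2,… for F[1,1] ((p3 ∧ p4) ∨ ¬p2):
  j=1: fails
  j=2: holds
First hit at j=2, so smallest k = 2-1 = 1.

1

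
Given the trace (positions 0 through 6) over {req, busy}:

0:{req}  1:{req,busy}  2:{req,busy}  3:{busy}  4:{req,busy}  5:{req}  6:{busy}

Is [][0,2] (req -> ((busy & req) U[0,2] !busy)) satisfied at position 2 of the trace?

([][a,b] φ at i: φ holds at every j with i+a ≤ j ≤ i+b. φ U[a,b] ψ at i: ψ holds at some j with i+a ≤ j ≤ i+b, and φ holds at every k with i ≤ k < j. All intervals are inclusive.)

Check (req -> ((busy & req) U[0,2] !busy)) at every j in [2,4]:
  j=2: antecedent true; consequent fails → ✗
  j=3: antecedent false → ✓
  j=4: antecedent true; consequent holds → ✓
Fails at j=2 → formula fails.

No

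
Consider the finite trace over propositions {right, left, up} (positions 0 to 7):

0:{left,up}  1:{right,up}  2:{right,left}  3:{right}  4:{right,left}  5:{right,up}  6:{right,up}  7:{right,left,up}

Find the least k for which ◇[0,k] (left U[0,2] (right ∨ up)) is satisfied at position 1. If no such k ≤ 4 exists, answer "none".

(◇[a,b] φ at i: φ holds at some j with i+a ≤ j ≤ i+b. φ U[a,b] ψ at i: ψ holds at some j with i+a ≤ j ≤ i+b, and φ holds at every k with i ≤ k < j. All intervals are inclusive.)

Scan j = 1,2,… for (left U[0,2] (right ∨ up)):
  j=1: holds
First hit at j=1, so smallest k = 1-1 = 0.

0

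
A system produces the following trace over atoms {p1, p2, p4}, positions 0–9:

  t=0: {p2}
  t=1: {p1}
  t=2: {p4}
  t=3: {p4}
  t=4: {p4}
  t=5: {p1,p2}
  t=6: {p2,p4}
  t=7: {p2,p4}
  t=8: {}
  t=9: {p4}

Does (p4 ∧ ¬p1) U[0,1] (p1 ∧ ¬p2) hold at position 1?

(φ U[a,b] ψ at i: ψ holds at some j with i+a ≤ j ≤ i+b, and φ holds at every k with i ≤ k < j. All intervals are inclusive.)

Need some j in [1,2] with (p1 ∧ ¬p2), and (p4 ∧ ¬p1) at every k in [1,j-1].
  j=1: (p1 ∧ ¬p2) holds; no prefix to check → satisfied.

Yes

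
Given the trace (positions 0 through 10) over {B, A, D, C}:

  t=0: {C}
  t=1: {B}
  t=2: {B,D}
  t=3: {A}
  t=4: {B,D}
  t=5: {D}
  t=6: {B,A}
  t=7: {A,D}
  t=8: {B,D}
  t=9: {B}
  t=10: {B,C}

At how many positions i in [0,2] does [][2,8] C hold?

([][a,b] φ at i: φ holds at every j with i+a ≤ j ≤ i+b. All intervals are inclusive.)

Evaluate at each i in [0,2]:
  i=0: ✗ (fails at j=2)
  i=1: ✗ (fails at j=3)
  i=2: ✗ (fails at j=4)
Positions where it holds: {} → 0.

0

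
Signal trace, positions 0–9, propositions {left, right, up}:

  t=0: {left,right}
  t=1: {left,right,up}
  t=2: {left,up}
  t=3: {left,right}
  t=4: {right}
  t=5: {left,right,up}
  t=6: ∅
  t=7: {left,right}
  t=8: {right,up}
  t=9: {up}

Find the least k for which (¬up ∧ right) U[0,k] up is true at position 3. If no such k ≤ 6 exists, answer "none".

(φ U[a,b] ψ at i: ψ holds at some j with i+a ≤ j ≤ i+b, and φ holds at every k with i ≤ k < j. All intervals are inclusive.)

2

Need earliest j ≥ 3 with up, and (¬up ∧ right) at every k in [3,j-1].
  j=3: rhs fails.
  j=4: rhs fails.
  j=5: rhs holds; lhs holds on [3,4]. k = 2.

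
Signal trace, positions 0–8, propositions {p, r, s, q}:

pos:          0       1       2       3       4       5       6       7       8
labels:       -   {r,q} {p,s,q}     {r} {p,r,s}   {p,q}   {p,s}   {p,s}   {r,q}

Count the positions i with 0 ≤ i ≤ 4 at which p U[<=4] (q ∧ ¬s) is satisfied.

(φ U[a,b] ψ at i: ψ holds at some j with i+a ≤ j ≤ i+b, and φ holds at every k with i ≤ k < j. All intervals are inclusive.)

Evaluate at each i in [0,4]:
  i=0: ✗ (lhs fails at k=0 before rhs at j=1)
  i=1: ✓ (rhs at j=1)
  i=2: ✗ (lhs fails at k=3 before rhs at j=5)
  i=3: ✗ (lhs fails at k=3 before rhs at j=5)
  i=4: ✓ (rhs at j=5; lhs holds on [4,4])
Positions where it holds: {1, 4} → 2.

2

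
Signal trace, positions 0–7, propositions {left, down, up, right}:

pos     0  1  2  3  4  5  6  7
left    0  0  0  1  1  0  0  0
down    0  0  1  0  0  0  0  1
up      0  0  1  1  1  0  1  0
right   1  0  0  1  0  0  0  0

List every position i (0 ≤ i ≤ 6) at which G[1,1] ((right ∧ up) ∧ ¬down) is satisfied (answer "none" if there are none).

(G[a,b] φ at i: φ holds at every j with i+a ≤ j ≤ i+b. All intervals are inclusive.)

2

Evaluate at each i in [0,6]:
  i=0: ✗ (fails at j=1)
  i=1: ✗ (fails at j=2)
  i=2: ✓ (all of [3,3])
  i=3: ✗ (fails at j=4)
  i=4: ✗ (fails at j=5)
  i=5: ✗ (fails at j=6)
  i=6: ✗ (fails at j=7)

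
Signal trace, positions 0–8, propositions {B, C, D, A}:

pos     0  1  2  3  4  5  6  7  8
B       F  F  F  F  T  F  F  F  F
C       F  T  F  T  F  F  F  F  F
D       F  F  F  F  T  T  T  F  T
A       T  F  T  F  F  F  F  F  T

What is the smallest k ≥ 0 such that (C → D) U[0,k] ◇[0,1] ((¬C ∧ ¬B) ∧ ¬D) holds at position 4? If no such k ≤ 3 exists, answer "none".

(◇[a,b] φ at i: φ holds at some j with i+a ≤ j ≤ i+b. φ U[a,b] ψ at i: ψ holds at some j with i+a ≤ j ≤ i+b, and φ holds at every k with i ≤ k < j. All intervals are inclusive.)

2

Need earliest j ≥ 4 with ◇[0,1] ((¬C ∧ ¬B) ∧ ¬D), and (C → D) at every k in [4,j-1].
  j=4: rhs fails.
  j=5: rhs fails.
  j=6: rhs holds; lhs holds on [4,5]. k = 2.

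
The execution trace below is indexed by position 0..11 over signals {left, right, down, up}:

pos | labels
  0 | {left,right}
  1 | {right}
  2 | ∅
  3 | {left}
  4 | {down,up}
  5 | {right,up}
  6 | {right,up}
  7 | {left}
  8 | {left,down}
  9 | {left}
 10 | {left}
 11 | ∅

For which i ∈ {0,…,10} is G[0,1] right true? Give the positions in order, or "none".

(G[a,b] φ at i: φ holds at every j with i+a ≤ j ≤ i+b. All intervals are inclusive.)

0, 5

Evaluate at each i in [0,10]:
  i=0: ✓ (all of [0,1])
  i=1: ✗ (fails at j=2)
  i=2: ✗ (fails at j=2)
  i=3: ✗ (fails at j=3)
  i=4: ✗ (fails at j=4)
  i=5: ✓ (all of [5,6])
  i=6: ✗ (fails at j=7)
  i=7: ✗ (fails at j=7)
  i=8: ✗ (fails at j=8)
  i=9: ✗ (fails at j=9)
  i=10: ✗ (fails at j=10)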